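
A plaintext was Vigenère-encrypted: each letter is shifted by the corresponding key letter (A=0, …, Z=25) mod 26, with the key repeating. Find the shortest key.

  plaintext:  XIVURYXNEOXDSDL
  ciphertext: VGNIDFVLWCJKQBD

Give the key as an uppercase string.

  i= 0: V-X = 24 → Y
  i= 1: G-I = 24 → Y
  i= 2: N-V = 18 → S
  i= 3: I-U = 14 → O
  i= 4: D-R = 12 → M
  i= 5: F-Y =  7 → H
  i= 6: V-X = 24 → Y
  i= 7: L-N = 24 → Y
  i= 8: W-E = 18 → S
  i= 9: C-O = 14 → O
  i=10: J-X = 12 → M
  i=11: K-D =  7 → H
  i=12: Q-S = 24 → Y
  i=13: B-D = 24 → Y
  i=14: D-L = 18 → S
  shifts repeat with period 6: YYSOMH

YYSOMH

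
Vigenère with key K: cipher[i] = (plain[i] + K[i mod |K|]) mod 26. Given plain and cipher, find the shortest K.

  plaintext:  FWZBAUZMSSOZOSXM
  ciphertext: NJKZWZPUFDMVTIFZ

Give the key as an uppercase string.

  i= 0: N-F =  8 → I
  i= 1: J-W = 13 → N
  i= 2: K-Z = 11 → L
  i= 3: Z-B = 24 → Y
  i= 4: W-A = 22 → W
  i= 5: Z-U =  5 → F
  i= 6: P-Z = 16 → Q
  i= 7: U-M =  8 → I
  i= 8: F-S = 13 → N
  i= 9: D-S = 11 → L
  i=10: M-O = 24 → Y
  i=11: V-Z = 22 → W
  i=12: T-O =  5 → F
  i=13: I-S = 16 → Q
  i=14: F-X =  8 → I
  i=15: Z-M = 13 → N
  shifts repeat with period 7: INLYWFQ

INLYWFQ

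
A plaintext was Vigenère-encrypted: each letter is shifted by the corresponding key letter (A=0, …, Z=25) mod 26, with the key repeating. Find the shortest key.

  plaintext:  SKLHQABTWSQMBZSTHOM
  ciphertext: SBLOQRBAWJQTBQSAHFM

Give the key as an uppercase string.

ARAH

  i= 0: S-S =  0 → A
  i= 1: B-K = 17 → R
  i= 2: L-L =  0 → A
  i= 3: O-H =  7 → H
  i= 4: Q-Q =  0 → A
  i= 5: R-A = 17 → R
  i= 6: B-B =  0 → A
  i= 7: A-T =  7 → H
  i= 8: W-W =  0 → A
  i= 9: J-S = 17 → R
  i=10: Q-Q =  0 → A
  i=11: T-M =  7 → H
  i=12: B-B =  0 → A
  i=13: Q-Z = 17 → R
  i=14: S-S =  0 → A
  i=15: A-T =  7 → H
  i=16: H-H =  0 → A
  i=17: F-O = 17 → R
  i=18: M-M =  0 → A
  shifts repeat with period 4: ARAH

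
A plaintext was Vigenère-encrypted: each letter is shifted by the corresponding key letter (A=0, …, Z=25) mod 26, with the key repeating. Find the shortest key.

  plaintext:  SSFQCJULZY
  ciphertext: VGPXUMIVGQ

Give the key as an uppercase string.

DOKHS

  i= 0: V-S =  3 → D
  i= 1: G-S = 14 → O
  i= 2: P-F = 10 → K
  i= 3: X-Q =  7 → H
  i= 4: U-C = 18 → S
  i= 5: M-J =  3 → D
  i= 6: I-U = 14 → O
  i= 7: V-L = 10 → K
  i= 8: G-Z =  7 → H
  i= 9: Q-Y = 18 → S
  shifts repeat with period 5: DOKHS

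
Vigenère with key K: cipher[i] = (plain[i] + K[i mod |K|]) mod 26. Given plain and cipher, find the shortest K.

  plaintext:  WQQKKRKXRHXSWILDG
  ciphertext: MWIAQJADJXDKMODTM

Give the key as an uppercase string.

  i= 0: M-W = 16 → Q
  i= 1: W-Q =  6 → G
  i= 2: I-Q = 18 → S
  i= 3: A-K = 16 → Q
  i= 4: Q-K =  6 → G
  i= 5: J-R = 18 → S
  i= 6: A-K = 16 → Q
  i= 7: D-X =  6 → G
  i= 8: J-R = 18 → S
  i= 9: X-H = 16 → Q
  i=10: D-X =  6 → G
  i=11: K-S = 18 → S
  i=12: M-W = 16 → Q
  i=13: O-I =  6 → G
  i=14: D-L = 18 → S
  i=15: T-D = 16 → Q
  i=16: M-G =  6 → G
  shifts repeat with period 3: QGS

QGS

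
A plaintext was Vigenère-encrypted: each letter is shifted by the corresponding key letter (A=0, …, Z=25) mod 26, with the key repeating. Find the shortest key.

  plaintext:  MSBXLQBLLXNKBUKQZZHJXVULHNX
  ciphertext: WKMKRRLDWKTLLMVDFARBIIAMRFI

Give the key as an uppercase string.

  i= 0: W-M = 10 → K
  i= 1: K-S = 18 → S
  i= 2: M-B = 11 → L
  i= 3: K-X = 13 → N
  i= 4: R-L =  6 → G
  i= 5: R-Q =  1 → B
  i= 6: L-B = 10 → K
  i= 7: D-L = 18 → S
  i= 8: W-L = 11 → L
  i= 9: K-X = 13 → N
  i=10: T-N =  6 → G
  i=11: L-K =  1 → B
  i=12: L-B = 10 → K
  i=13: M-U = 18 → S
  i=14: V-K = 11 → L
  i=15: D-Q = 13 → N
  i=16: F-Z =  6 → G
  i=17: A-Z =  1 → B
  i=18: R-H = 10 → K
  i=19: B-J = 18 → S
  i=20: I-X = 11 → L
  i=21: I-V = 13 → N
  i=22: A-U =  6 → G
  i=23: M-L =  1 → B
  i=24: R-H = 10 → K
  i=25: F-N = 18 → S
  i=26: I-X = 11 → L
  shifts repeat with period 6: KSLNGB

KSLNGB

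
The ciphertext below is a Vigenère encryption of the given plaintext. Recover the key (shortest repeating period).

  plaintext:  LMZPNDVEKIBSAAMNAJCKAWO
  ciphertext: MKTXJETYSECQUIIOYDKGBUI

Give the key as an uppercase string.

  i= 0: M-L =  1 → B
  i= 1: K-M = 24 → Y
  i= 2: T-Z = 20 → U
  i= 3: X-P =  8 → I
  i= 4: J-N = 22 → W
  i= 5: E-D =  1 → B
  i= 6: T-V = 24 → Y
  i= 7: Y-E = 20 → U
  i= 8: S-K =  8 → I
  i= 9: E-I = 22 → W
  i=10: C-B =  1 → B
  i=11: Q-S = 24 → Y
  i=12: U-A = 20 → U
  i=13: I-A =  8 → I
  i=14: I-M = 22 → W
  i=15: O-N =  1 → B
  i=16: Y-A = 24 → Y
  i=17: D-J = 20 → U
  i=18: K-C =  8 → I
  i=19: G-K = 22 → W
  i=20: B-A =  1 → B
  i=21: U-W = 24 → Y
  i=22: I-O = 20 → U
  shifts repeat with period 5: BYUIW

BYUIW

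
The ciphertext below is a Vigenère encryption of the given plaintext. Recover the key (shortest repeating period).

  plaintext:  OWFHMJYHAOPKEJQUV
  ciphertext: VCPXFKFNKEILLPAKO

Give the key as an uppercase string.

HGKQTB

  i= 0: V-O =  7 → H
  i= 1: C-W =  6 → G
  i= 2: P-F = 10 → K
  i= 3: X-H = 16 → Q
  i= 4: F-M = 19 → T
  i= 5: K-J =  1 → B
  i= 6: F-Y =  7 → H
  i= 7: N-H =  6 → G
  i= 8: K-A = 10 → K
  i= 9: E-O = 16 → Q
  i=10: I-P = 19 → T
  i=11: L-K =  1 → B
  i=12: L-E =  7 → H
  i=13: P-J =  6 → G
  i=14: A-Q = 10 → K
  i=15: K-U = 16 → Q
  i=16: O-V = 19 → T
  shifts repeat with period 6: HGKQTB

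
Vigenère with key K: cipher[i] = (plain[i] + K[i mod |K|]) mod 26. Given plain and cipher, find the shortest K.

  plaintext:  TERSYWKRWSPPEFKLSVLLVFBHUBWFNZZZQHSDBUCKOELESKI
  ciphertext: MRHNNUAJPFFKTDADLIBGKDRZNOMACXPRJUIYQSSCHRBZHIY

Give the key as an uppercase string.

  i= 0: M-T = 19 → T
  i= 1: R-E = 13 → N
  i= 2: H-R = 16 → Q
  i= 3: N-S = 21 → V
  i= 4: N-Y = 15 → P
  i= 5: U-W = 24 → Y
  i= 6: A-K = 16 → Q
  i= 7: J-R = 18 → S
  i= 8: P-W = 19 → T
  i= 9: F-S = 13 → N
  i=10: F-P = 16 → Q
  i=11: K-P = 21 → V
  i=12: T-E = 15 → P
  i=13: D-F = 24 → Y
  i=14: A-K = 16 → Q
  i=15: D-L = 18 → S
  i=16: L-S = 19 → T
  i=17: I-V = 13 → N
  i=18: B-L = 16 → Q
  i=19: G-L = 21 → V
  i=20: K-V = 15 → P
  i=21: D-F = 24 → Y
  i=22: R-B = 16 → Q
  i=23: Z-H = 18 → S
  i=24: N-U = 19 → T
  i=25: O-B = 13 → N
  i=26: M-W = 16 → Q
  i=27: A-F = 21 → V
  i=28: C-N = 15 → P
  i=29: X-Z = 24 → Y
  i=30: P-Z = 16 → Q
  i=31: R-Z = 18 → S
  i=32: J-Q = 19 → T
  i=33: U-H = 13 → N
  i=34: I-S = 16 → Q
  i=35: Y-D = 21 → V
  i=36: Q-B = 15 → P
  i=37: S-U = 24 → Y
  i=38: S-C = 16 → Q
  i=39: C-K = 18 → S
  i=40: H-O = 19 → T
  i=41: R-E = 13 → N
  i=42: B-L = 16 → Q
  i=43: Z-E = 21 → V
  i=44: H-S = 15 → P
  i=45: I-K = 24 → Y
  i=46: Y-I = 16 → Q
  shifts repeat with period 8: TNQVPYQS

TNQVPYQS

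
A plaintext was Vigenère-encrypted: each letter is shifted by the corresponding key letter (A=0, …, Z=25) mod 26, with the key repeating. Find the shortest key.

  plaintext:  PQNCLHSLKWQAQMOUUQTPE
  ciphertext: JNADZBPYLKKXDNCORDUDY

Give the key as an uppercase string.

UXNBO

  i= 0: J-P = 20 → U
  i= 1: N-Q = 23 → X
  i= 2: A-N = 13 → N
  i= 3: D-C =  1 → B
  i= 4: Z-L = 14 → O
  i= 5: B-H = 20 → U
  i= 6: P-S = 23 → X
  i= 7: Y-L = 13 → N
  i= 8: L-K =  1 → B
  i= 9: K-W = 14 → O
  i=10: K-Q = 20 → U
  i=11: X-A = 23 → X
  i=12: D-Q = 13 → N
  i=13: N-M =  1 → B
  i=14: C-O = 14 → O
  i=15: O-U = 20 → U
  i=16: R-U = 23 → X
  i=17: D-Q = 13 → N
  i=18: U-T =  1 → B
  i=19: D-P = 14 → O
  i=20: Y-E = 20 → U
  shifts repeat with period 5: UXNBO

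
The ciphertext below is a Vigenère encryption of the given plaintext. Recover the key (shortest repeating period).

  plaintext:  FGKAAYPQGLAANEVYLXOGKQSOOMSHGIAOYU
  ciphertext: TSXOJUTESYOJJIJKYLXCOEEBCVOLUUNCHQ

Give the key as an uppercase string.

OMNOJWE

  i= 0: T-F = 14 → O
  i= 1: S-G = 12 → M
  i= 2: X-K = 13 → N
  i= 3: O-A = 14 → O
  i= 4: J-A =  9 → J
  i= 5: U-Y = 22 → W
  i= 6: T-P =  4 → E
  i= 7: E-Q = 14 → O
  i= 8: S-G = 12 → M
  i= 9: Y-L = 13 → N
  i=10: O-A = 14 → O
  i=11: J-A =  9 → J
  i=12: J-N = 22 → W
  i=13: I-E =  4 → E
  i=14: J-V = 14 → O
  i=15: K-Y = 12 → M
  i=16: Y-L = 13 → N
  i=17: L-X = 14 → O
  i=18: X-O =  9 → J
  i=19: C-G = 22 → W
  i=20: O-K =  4 → E
  i=21: E-Q = 14 → O
  i=22: E-S = 12 → M
  i=23: B-O = 13 → N
  i=24: C-O = 14 → O
  i=25: V-M =  9 → J
  i=26: O-S = 22 → W
  i=27: L-H =  4 → E
  i=28: U-G = 14 → O
  i=29: U-I = 12 → M
  i=30: N-A = 13 → N
  i=31: C-O = 14 → O
  i=32: H-Y =  9 → J
  i=33: Q-U = 22 → W
  shifts repeat with period 7: OMNOJWE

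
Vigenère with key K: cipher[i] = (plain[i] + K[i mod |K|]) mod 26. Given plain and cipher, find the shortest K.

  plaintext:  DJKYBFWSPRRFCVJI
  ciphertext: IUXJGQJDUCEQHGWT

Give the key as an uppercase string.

FLNL

  i= 0: I-D =  5 → F
  i= 1: U-J = 11 → L
  i= 2: X-K = 13 → N
  i= 3: J-Y = 11 → L
  i= 4: G-B =  5 → F
  i= 5: Q-F = 11 → L
  i= 6: J-W = 13 → N
  i= 7: D-S = 11 → L
  i= 8: U-P =  5 → F
  i= 9: C-R = 11 → L
  i=10: E-R = 13 → N
  i=11: Q-F = 11 → L
  i=12: H-C =  5 → F
  i=13: G-V = 11 → L
  i=14: W-J = 13 → N
  i=15: T-I = 11 → L
  shifts repeat with period 4: FLNL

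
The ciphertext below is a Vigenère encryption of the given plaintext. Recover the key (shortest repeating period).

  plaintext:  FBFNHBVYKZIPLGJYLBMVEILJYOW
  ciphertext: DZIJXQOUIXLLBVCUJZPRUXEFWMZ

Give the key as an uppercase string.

YYDWQPTW

  i= 0: D-F = 24 → Y
  i= 1: Z-B = 24 → Y
  i= 2: I-F =  3 → D
  i= 3: J-N = 22 → W
  i= 4: X-H = 16 → Q
  i= 5: Q-B = 15 → P
  i= 6: O-V = 19 → T
  i= 7: U-Y = 22 → W
  i= 8: I-K = 24 → Y
  i= 9: X-Z = 24 → Y
  i=10: L-I =  3 → D
  i=11: L-P = 22 → W
  i=12: B-L = 16 → Q
  i=13: V-G = 15 → P
  i=14: C-J = 19 → T
  i=15: U-Y = 22 → W
  i=16: J-L = 24 → Y
  i=17: Z-B = 24 → Y
  i=18: P-M =  3 → D
  i=19: R-V = 22 → W
  i=20: U-E = 16 → Q
  i=21: X-I = 15 → P
  i=22: E-L = 19 → T
  i=23: F-J = 22 → W
  i=24: W-Y = 24 → Y
  i=25: M-O = 24 → Y
  i=26: Z-W =  3 → D
  shifts repeat with period 8: YYDWQPTW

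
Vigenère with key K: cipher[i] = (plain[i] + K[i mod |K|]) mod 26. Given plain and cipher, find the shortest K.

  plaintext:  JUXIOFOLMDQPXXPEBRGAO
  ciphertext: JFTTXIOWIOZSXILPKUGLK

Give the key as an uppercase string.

ALWLJD

  i= 0: J-J =  0 → A
  i= 1: F-U = 11 → L
  i= 2: T-X = 22 → W
  i= 3: T-I = 11 → L
  i= 4: X-O =  9 → J
  i= 5: I-F =  3 → D
  i= 6: O-O =  0 → A
  i= 7: W-L = 11 → L
  i= 8: I-M = 22 → W
  i= 9: O-D = 11 → L
  i=10: Z-Q =  9 → J
  i=11: S-P =  3 → D
  i=12: X-X =  0 → A
  i=13: I-X = 11 → L
  i=14: L-P = 22 → W
  i=15: P-E = 11 → L
  i=16: K-B =  9 → J
  i=17: U-R =  3 → D
  i=18: G-G =  0 → A
  i=19: L-A = 11 → L
  i=20: K-O = 22 → W
  shifts repeat with period 6: ALWLJD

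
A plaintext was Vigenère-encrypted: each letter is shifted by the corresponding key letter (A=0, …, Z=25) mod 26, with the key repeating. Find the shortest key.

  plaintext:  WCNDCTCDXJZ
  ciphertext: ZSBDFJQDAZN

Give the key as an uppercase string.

  i= 0: Z-W =  3 → D
  i= 1: S-C = 16 → Q
  i= 2: B-N = 14 → O
  i= 3: D-D =  0 → A
  i= 4: F-C =  3 → D
  i= 5: J-T = 16 → Q
  i= 6: Q-C = 14 → O
  i= 7: D-D =  0 → A
  i= 8: A-X =  3 → D
  i= 9: Z-J = 16 → Q
  i=10: N-Z = 14 → O
  shifts repeat with period 4: DQOA

DQOA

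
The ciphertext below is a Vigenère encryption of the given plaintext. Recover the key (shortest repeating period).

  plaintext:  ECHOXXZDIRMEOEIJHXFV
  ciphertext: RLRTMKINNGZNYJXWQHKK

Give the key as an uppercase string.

  i= 0: R-E = 13 → N
  i= 1: L-C =  9 → J
  i= 2: R-H = 10 → K
  i= 3: T-O =  5 → F
  i= 4: M-X = 15 → P
  i= 5: K-X = 13 → N
  i= 6: I-Z =  9 → J
  i= 7: N-D = 10 → K
  i= 8: N-I =  5 → F
  i= 9: G-R = 15 → P
  i=10: Z-M = 13 → N
  i=11: N-E =  9 → J
  i=12: Y-O = 10 → K
  i=13: J-E =  5 → F
  i=14: X-I = 15 → P
  i=15: W-J = 13 → N
  i=16: Q-H =  9 → J
  i=17: H-X = 10 → K
  i=18: K-F =  5 → F
  i=19: K-V = 15 → P
  shifts repeat with period 5: NJKFP

NJKFP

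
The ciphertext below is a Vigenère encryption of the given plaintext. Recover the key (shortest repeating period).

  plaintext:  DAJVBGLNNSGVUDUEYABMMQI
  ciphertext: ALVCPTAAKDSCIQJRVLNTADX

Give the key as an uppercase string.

  i= 0: A-D = 23 → X
  i= 1: L-A = 11 → L
  i= 2: V-J = 12 → M
  i= 3: C-V =  7 → H
  i= 4: P-B = 14 → O
  i= 5: T-G = 13 → N
  i= 6: A-L = 15 → P
  i= 7: A-N = 13 → N
  i= 8: K-N = 23 → X
  i= 9: D-S = 11 → L
  i=10: S-G = 12 → M
  i=11: C-V =  7 → H
  i=12: I-U = 14 → O
  i=13: Q-D = 13 → N
  i=14: J-U = 15 → P
  i=15: R-E = 13 → N
  i=16: V-Y = 23 → X
  i=17: L-A = 11 → L
  i=18: N-B = 12 → M
  i=19: T-M =  7 → H
  i=20: A-M = 14 → O
  i=21: D-Q = 13 → N
  i=22: X-I = 15 → P
  shifts repeat with period 8: XLMHONPN

XLMHONPN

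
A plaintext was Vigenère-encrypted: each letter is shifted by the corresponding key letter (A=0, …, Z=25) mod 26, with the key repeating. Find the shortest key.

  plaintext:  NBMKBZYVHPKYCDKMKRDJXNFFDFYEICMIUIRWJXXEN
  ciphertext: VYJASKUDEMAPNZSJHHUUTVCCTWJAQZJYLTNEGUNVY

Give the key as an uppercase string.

  i= 0: V-N =  8 → I
  i= 1: Y-B = 23 → X
  i= 2: J-M = 23 → X
  i= 3: A-K = 16 → Q
  i= 4: S-B = 17 → R
  i= 5: K-Z = 11 → L
  i= 6: U-Y = 22 → W
  i= 7: D-V =  8 → I
  i= 8: E-H = 23 → X
  i= 9: M-P = 23 → X
  i=10: A-K = 16 → Q
  i=11: P-Y = 17 → R
  i=12: N-C = 11 → L
  i=13: Z-D = 22 → W
  i=14: S-K =  8 → I
  i=15: J-M = 23 → X
  i=16: H-K = 23 → X
  i=17: H-R = 16 → Q
  i=18: U-D = 17 → R
  i=19: U-J = 11 → L
  i=20: T-X = 22 → W
  i=21: V-N =  8 → I
  i=22: C-F = 23 → X
  i=23: C-F = 23 → X
  i=24: T-D = 16 → Q
  i=25: W-F = 17 → R
  i=26: J-Y = 11 → L
  i=27: A-E = 22 → W
  i=28: Q-I =  8 → I
  i=29: Z-C = 23 → X
  i=30: J-M = 23 → X
  i=31: Y-I = 16 → Q
  i=32: L-U = 17 → R
  i=33: T-I = 11 → L
  i=34: N-R = 22 → W
  i=35: E-W =  8 → I
  i=36: G-J = 23 → X
  i=37: U-X = 23 → X
  i=38: N-X = 16 → Q
  i=39: V-E = 17 → R
  i=40: Y-N = 11 → L
  shifts repeat with period 7: IXXQRLW

IXXQRLW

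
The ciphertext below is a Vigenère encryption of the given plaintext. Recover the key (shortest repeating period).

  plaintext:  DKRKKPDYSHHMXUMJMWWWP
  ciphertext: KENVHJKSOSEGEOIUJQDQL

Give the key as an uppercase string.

  i= 0: K-D =  7 → H
  i= 1: E-K = 20 → U
  i= 2: N-R = 22 → W
  i= 3: V-K = 11 → L
  i= 4: H-K = 23 → X
  i= 5: J-P = 20 → U
  i= 6: K-D =  7 → H
  i= 7: S-Y = 20 → U
  i= 8: O-S = 22 → W
  i= 9: S-H = 11 → L
  i=10: E-H = 23 → X
  i=11: G-M = 20 → U
  i=12: E-X =  7 → H
  i=13: O-U = 20 → U
  i=14: I-M = 22 → W
  i=15: U-J = 11 → L
  i=16: J-M = 23 → X
  i=17: Q-W = 20 → U
  i=18: D-W =  7 → H
  i=19: Q-W = 20 → U
  i=20: L-P = 22 → W
  shifts repeat with period 6: HUWLXU

HUWLXU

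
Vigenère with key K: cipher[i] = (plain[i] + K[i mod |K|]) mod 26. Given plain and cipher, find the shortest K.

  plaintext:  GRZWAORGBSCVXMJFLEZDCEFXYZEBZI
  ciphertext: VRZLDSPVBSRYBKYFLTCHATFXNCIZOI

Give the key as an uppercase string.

PAAPDEY

  i= 0: V-G = 15 → P
  i= 1: R-R =  0 → A
  i= 2: Z-Z =  0 → A
  i= 3: L-W = 15 → P
  i= 4: D-A =  3 → D
  i= 5: S-O =  4 → E
  i= 6: P-R = 24 → Y
  i= 7: V-G = 15 → P
  i= 8: B-B =  0 → A
  i= 9: S-S =  0 → A
  i=10: R-C = 15 → P
  i=11: Y-V =  3 → D
  i=12: B-X =  4 → E
  i=13: K-M = 24 → Y
  i=14: Y-J = 15 → P
  i=15: F-F =  0 → A
  i=16: L-L =  0 → A
  i=17: T-E = 15 → P
  i=18: C-Z =  3 → D
  i=19: H-D =  4 → E
  i=20: A-C = 24 → Y
  i=21: T-E = 15 → P
  i=22: F-F =  0 → A
  i=23: X-X =  0 → A
  i=24: N-Y = 15 → P
  i=25: C-Z =  3 → D
  i=26: I-E =  4 → E
  i=27: Z-B = 24 → Y
  i=28: O-Z = 15 → P
  i=29: I-I =  0 → A
  shifts repeat with period 7: PAAPDEY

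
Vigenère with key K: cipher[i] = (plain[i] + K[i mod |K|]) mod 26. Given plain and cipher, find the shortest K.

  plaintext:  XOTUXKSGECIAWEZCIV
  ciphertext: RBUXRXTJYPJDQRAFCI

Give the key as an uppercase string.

UNBD

  i= 0: R-X = 20 → U
  i= 1: B-O = 13 → N
  i= 2: U-T =  1 → B
  i= 3: X-U =  3 → D
  i= 4: R-X = 20 → U
  i= 5: X-K = 13 → N
  i= 6: T-S =  1 → B
  i= 7: J-G =  3 → D
  i= 8: Y-E = 20 → U
  i= 9: P-C = 13 → N
  i=10: J-I =  1 → B
  i=11: D-A =  3 → D
  i=12: Q-W = 20 → U
  i=13: R-E = 13 → N
  i=14: A-Z =  1 → B
  i=15: F-C =  3 → D
  i=16: C-I = 20 → U
  i=17: I-V = 13 → N
  shifts repeat with period 4: UNBD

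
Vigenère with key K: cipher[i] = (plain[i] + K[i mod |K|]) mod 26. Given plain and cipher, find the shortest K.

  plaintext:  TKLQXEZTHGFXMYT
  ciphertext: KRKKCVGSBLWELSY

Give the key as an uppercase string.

  i= 0: K-T = 17 → R
  i= 1: R-K =  7 → H
  i= 2: K-L = 25 → Z
  i= 3: K-Q = 20 → U
  i= 4: C-X =  5 → F
  i= 5: V-E = 17 → R
  i= 6: G-Z =  7 → H
  i= 7: S-T = 25 → Z
  i= 8: B-H = 20 → U
  i= 9: L-G =  5 → F
  i=10: W-F = 17 → R
  i=11: E-X =  7 → H
  i=12: L-M = 25 → Z
  i=13: S-Y = 20 → U
  i=14: Y-T =  5 → F
  shifts repeat with period 5: RHZUF

RHZUF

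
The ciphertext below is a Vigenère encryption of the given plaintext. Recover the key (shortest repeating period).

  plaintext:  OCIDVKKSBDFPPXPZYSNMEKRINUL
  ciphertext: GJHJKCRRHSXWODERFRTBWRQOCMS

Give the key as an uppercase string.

  i= 0: G-O = 18 → S
  i= 1: J-C =  7 → H
  i= 2: H-I = 25 → Z
  i= 3: J-D =  6 → G
  i= 4: K-V = 15 → P
  i= 5: C-K = 18 → S
  i= 6: R-K =  7 → H
  i= 7: R-S = 25 → Z
  i= 8: H-B =  6 → G
  i= 9: S-D = 15 → P
  i=10: X-F = 18 → S
  i=11: W-P =  7 → H
  i=12: O-P = 25 → Z
  i=13: D-X =  6 → G
  i=14: E-P = 15 → P
  i=15: R-Z = 18 → S
  i=16: F-Y =  7 → H
  i=17: R-S = 25 → Z
  i=18: T-N =  6 → G
  i=19: B-M = 15 → P
  i=20: W-E = 18 → S
  i=21: R-K =  7 → H
  i=22: Q-R = 25 → Z
  i=23: O-I =  6 → G
  i=24: C-N = 15 → P
  i=25: M-U = 18 → S
  i=26: S-L =  7 → H
  shifts repeat with period 5: SHZGP

SHZGP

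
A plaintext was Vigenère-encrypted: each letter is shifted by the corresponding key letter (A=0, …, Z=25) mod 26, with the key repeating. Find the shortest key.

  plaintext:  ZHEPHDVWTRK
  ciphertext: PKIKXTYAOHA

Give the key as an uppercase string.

QDEVQ

  i= 0: P-Z = 16 → Q
  i= 1: K-H =  3 → D
  i= 2: I-E =  4 → E
  i= 3: K-P = 21 → V
  i= 4: X-H = 16 → Q
  i= 5: T-D = 16 → Q
  i= 6: Y-V =  3 → D
  i= 7: A-W =  4 → E
  i= 8: O-T = 21 → V
  i= 9: H-R = 16 → Q
  i=10: A-K = 16 → Q
  shifts repeat with period 5: QDEVQ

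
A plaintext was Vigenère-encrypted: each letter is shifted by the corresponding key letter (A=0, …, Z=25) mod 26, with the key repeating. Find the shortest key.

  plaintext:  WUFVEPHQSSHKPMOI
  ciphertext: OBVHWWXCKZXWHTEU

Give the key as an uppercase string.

SHQM

  i= 0: O-W = 18 → S
  i= 1: B-U =  7 → H
  i= 2: V-F = 16 → Q
  i= 3: H-V = 12 → M
  i= 4: W-E = 18 → S
  i= 5: W-P =  7 → H
  i= 6: X-H = 16 → Q
  i= 7: C-Q = 12 → M
  i= 8: K-S = 18 → S
  i= 9: Z-S =  7 → H
  i=10: X-H = 16 → Q
  i=11: W-K = 12 → M
  i=12: H-P = 18 → S
  i=13: T-M =  7 → H
  i=14: E-O = 16 → Q
  i=15: U-I = 12 → M
  shifts repeat with period 4: SHQM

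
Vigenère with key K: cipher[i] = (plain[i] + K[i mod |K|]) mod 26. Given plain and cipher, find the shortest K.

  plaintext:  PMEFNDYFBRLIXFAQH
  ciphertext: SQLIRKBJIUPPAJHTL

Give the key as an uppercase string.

DEH

  i= 0: S-P =  3 → D
  i= 1: Q-M =  4 → E
  i= 2: L-E =  7 → H
  i= 3: I-F =  3 → D
  i= 4: R-N =  4 → E
  i= 5: K-D =  7 → H
  i= 6: B-Y =  3 → D
  i= 7: J-F =  4 → E
  i= 8: I-B =  7 → H
  i= 9: U-R =  3 → D
  i=10: P-L =  4 → E
  i=11: P-I =  7 → H
  i=12: A-X =  3 → D
  i=13: J-F =  4 → E
  i=14: H-A =  7 → H
  i=15: T-Q =  3 → D
  i=16: L-H =  4 → E
  shifts repeat with period 3: DEH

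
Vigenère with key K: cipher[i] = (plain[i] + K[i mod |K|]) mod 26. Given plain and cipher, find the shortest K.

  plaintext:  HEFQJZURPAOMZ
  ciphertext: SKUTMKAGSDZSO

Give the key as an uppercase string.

  i= 0: S-H = 11 → L
  i= 1: K-E =  6 → G
  i= 2: U-F = 15 → P
  i= 3: T-Q =  3 → D
  i= 4: M-J =  3 → D
  i= 5: K-Z = 11 → L
  i= 6: A-U =  6 → G
  i= 7: G-R = 15 → P
  i= 8: S-P =  3 → D
  i= 9: D-A =  3 → D
  i=10: Z-O = 11 → L
  i=11: S-M =  6 → G
  i=12: O-Z = 15 → P
  shifts repeat with period 5: LGPDD

LGPDD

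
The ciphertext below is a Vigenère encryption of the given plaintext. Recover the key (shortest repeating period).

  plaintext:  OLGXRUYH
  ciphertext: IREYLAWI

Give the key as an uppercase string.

  i= 0: I-O = 20 → U
  i= 1: R-L =  6 → G
  i= 2: E-G = 24 → Y
  i= 3: Y-X =  1 → B
  i= 4: L-R = 20 → U
  i= 5: A-U =  6 → G
  i= 6: W-Y = 24 → Y
  i= 7: I-H =  1 → B
  shifts repeat with period 4: UGYB

UGYB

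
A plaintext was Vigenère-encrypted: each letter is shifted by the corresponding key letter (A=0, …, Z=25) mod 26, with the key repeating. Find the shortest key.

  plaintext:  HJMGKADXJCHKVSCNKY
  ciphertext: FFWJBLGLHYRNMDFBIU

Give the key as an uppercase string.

YWKDRLDO

  i= 0: F-H = 24 → Y
  i= 1: F-J = 22 → W
  i= 2: W-M = 10 → K
  i= 3: J-G =  3 → D
  i= 4: B-K = 17 → R
  i= 5: L-A = 11 → L
  i= 6: G-D =  3 → D
  i= 7: L-X = 14 → O
  i= 8: H-J = 24 → Y
  i= 9: Y-C = 22 → W
  i=10: R-H = 10 → K
  i=11: N-K =  3 → D
  i=12: M-V = 17 → R
  i=13: D-S = 11 → L
  i=14: F-C =  3 → D
  i=15: B-N = 14 → O
  i=16: I-K = 24 → Y
  i=17: U-Y = 22 → W
  shifts repeat with period 8: YWKDRLDO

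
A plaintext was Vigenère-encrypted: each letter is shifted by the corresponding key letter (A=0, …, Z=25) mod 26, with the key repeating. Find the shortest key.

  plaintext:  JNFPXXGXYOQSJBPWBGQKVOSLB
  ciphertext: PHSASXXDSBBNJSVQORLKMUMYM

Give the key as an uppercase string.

GUNLVAR

  i= 0: P-J =  6 → G
  i= 1: H-N = 20 → U
  i= 2: S-F = 13 → N
  i= 3: A-P = 11 → L
  i= 4: S-X = 21 → V
  i= 5: X-X =  0 → A
  i= 6: X-G = 17 → R
  i= 7: D-X =  6 → G
  i= 8: S-Y = 20 → U
  i= 9: B-O = 13 → N
  i=10: B-Q = 11 → L
  i=11: N-S = 21 → V
  i=12: J-J =  0 → A
  i=13: S-B = 17 → R
  i=14: V-P =  6 → G
  i=15: Q-W = 20 → U
  i=16: O-B = 13 → N
  i=17: R-G = 11 → L
  i=18: L-Q = 21 → V
  i=19: K-K =  0 → A
  i=20: M-V = 17 → R
  i=21: U-O =  6 → G
  i=22: M-S = 20 → U
  i=23: Y-L = 13 → N
  i=24: M-B = 11 → L
  shifts repeat with period 7: GUNLVAR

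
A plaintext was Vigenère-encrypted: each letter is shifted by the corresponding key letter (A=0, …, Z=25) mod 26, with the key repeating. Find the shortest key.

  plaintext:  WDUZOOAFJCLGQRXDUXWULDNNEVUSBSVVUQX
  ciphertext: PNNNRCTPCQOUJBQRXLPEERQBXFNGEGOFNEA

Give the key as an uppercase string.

  i= 0: P-W = 19 → T
  i= 1: N-D = 10 → K
  i= 2: N-U = 19 → T
  i= 3: N-Z = 14 → O
  i= 4: R-O =  3 → D
  i= 5: C-O = 14 → O
  i= 6: T-A = 19 → T
  i= 7: P-F = 10 → K
  i= 8: C-J = 19 → T
  i= 9: Q-C = 14 → O
  i=10: O-L =  3 → D
  i=11: U-G = 14 → O
  i=12: J-Q = 19 → T
  i=13: B-R = 10 → K
  i=14: Q-X = 19 → T
  i=15: R-D = 14 → O
  i=16: X-U =  3 → D
  i=17: L-X = 14 → O
  i=18: P-W = 19 → T
  i=19: E-U = 10 → K
  i=20: E-L = 19 → T
  i=21: R-D = 14 → O
  i=22: Q-N =  3 → D
  i=23: B-N = 14 → O
  i=24: X-E = 19 → T
  i=25: F-V = 10 → K
  i=26: N-U = 19 → T
  i=27: G-S = 14 → O
  i=28: E-B =  3 → D
  i=29: G-S = 14 → O
  i=30: O-V = 19 → T
  i=31: F-V = 10 → K
  i=32: N-U = 19 → T
  i=33: E-Q = 14 → O
  i=34: A-X =  3 → D
  shifts repeat with period 6: TKTODO

TKTODO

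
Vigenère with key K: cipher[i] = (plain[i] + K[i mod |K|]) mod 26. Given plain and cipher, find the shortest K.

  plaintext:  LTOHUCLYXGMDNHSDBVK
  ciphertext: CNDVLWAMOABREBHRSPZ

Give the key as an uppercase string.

RUPO

  i= 0: C-L = 17 → R
  i= 1: N-T = 20 → U
  i= 2: D-O = 15 → P
  i= 3: V-H = 14 → O
  i= 4: L-U = 17 → R
  i= 5: W-C = 20 → U
  i= 6: A-L = 15 → P
  i= 7: M-Y = 14 → O
  i= 8: O-X = 17 → R
  i= 9: A-G = 20 → U
  i=10: B-M = 15 → P
  i=11: R-D = 14 → O
  i=12: E-N = 17 → R
  i=13: B-H = 20 → U
  i=14: H-S = 15 → P
  i=15: R-D = 14 → O
  i=16: S-B = 17 → R
  i=17: P-V = 20 → U
  i=18: Z-K = 15 → P
  shifts repeat with period 4: RUPO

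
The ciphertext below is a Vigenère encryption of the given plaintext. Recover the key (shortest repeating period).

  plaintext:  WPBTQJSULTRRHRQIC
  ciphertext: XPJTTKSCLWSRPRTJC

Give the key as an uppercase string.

BAIAD

  i= 0: X-W =  1 → B
  i= 1: P-P =  0 → A
  i= 2: J-B =  8 → I
  i= 3: T-T =  0 → A
  i= 4: T-Q =  3 → D
  i= 5: K-J =  1 → B
  i= 6: S-S =  0 → A
  i= 7: C-U =  8 → I
  i= 8: L-L =  0 → A
  i= 9: W-T =  3 → D
  i=10: S-R =  1 → B
  i=11: R-R =  0 → A
  i=12: P-H =  8 → I
  i=13: R-R =  0 → A
  i=14: T-Q =  3 → D
  i=15: J-I =  1 → B
  i=16: C-C =  0 → A
  shifts repeat with period 5: BAIAD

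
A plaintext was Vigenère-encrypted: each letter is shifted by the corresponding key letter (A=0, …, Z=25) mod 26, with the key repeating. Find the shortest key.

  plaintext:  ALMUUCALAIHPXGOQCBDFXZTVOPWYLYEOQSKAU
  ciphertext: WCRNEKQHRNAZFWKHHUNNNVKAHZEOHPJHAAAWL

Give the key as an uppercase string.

WRFTKIQ

  i= 0: W-A = 22 → W
  i= 1: C-L = 17 → R
  i= 2: R-M =  5 → F
  i= 3: N-U = 19 → T
  i= 4: E-U = 10 → K
  i= 5: K-C =  8 → I
  i= 6: Q-A = 16 → Q
  i= 7: H-L = 22 → W
  i= 8: R-A = 17 → R
  i= 9: N-I =  5 → F
  i=10: A-H = 19 → T
  i=11: Z-P = 10 → K
  i=12: F-X =  8 → I
  i=13: W-G = 16 → Q
  i=14: K-O = 22 → W
  i=15: H-Q = 17 → R
  i=16: H-C =  5 → F
  i=17: U-B = 19 → T
  i=18: N-D = 10 → K
  i=19: N-F =  8 → I
  i=20: N-X = 16 → Q
  i=21: V-Z = 22 → W
  i=22: K-T = 17 → R
  i=23: A-V =  5 → F
  i=24: H-O = 19 → T
  i=25: Z-P = 10 → K
  i=26: E-W =  8 → I
  i=27: O-Y = 16 → Q
  i=28: H-L = 22 → W
  i=29: P-Y = 17 → R
  i=30: J-E =  5 → F
  i=31: H-O = 19 → T
  i=32: A-Q = 10 → K
  i=33: A-S =  8 → I
  i=34: A-K = 16 → Q
  i=35: W-A = 22 → W
  i=36: L-U = 17 → R
  shifts repeat with period 7: WRFTKIQ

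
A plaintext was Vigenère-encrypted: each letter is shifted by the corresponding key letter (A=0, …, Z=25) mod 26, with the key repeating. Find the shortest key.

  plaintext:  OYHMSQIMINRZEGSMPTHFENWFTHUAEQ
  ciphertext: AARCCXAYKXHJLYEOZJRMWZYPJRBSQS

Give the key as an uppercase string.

  i= 0: A-O = 12 → M
  i= 1: A-Y =  2 → C
  i= 2: R-H = 10 → K
  i= 3: C-M = 16 → Q
  i= 4: C-S = 10 → K
  i= 5: X-Q =  7 → H
  i= 6: A-I = 18 → S
  i= 7: Y-M = 12 → M
  i= 8: K-I =  2 → C
  i= 9: X-N = 10 → K
  i=10: H-R = 16 → Q
  i=11: J-Z = 10 → K
  i=12: L-E =  7 → H
  i=13: Y-G = 18 → S
  i=14: E-S = 12 → M
  i=15: O-M =  2 → C
  i=16: Z-P = 10 → K
  i=17: J-T = 16 → Q
  i=18: R-H = 10 → K
  i=19: M-F =  7 → H
  i=20: W-E = 18 → S
  i=21: Z-N = 12 → M
  i=22: Y-W =  2 → C
  i=23: P-F = 10 → K
  i=24: J-T = 16 → Q
  i=25: R-H = 10 → K
  i=26: B-U =  7 → H
  i=27: S-A = 18 → S
  i=28: Q-E = 12 → M
  i=29: S-Q =  2 → C
  shifts repeat with period 7: MCKQKHS

MCKQKHS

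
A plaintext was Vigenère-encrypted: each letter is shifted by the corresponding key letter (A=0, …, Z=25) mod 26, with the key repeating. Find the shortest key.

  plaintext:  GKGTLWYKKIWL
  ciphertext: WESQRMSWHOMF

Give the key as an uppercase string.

  i= 0: W-G = 16 → Q
  i= 1: E-K = 20 → U
  i= 2: S-G = 12 → M
  i= 3: Q-T = 23 → X
  i= 4: R-L =  6 → G
  i= 5: M-W = 16 → Q
  i= 6: S-Y = 20 → U
  i= 7: W-K = 12 → M
  i= 8: H-K = 23 → X
  i= 9: O-I =  6 → G
  i=10: M-W = 16 → Q
  i=11: F-L = 20 → U
  shifts repeat with period 5: QUMXG

QUMXG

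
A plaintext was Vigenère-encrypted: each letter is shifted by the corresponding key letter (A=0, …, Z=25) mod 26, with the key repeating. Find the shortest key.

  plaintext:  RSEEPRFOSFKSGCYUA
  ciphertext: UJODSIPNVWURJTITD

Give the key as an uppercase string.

DRKZ

  i= 0: U-R =  3 → D
  i= 1: J-S = 17 → R
  i= 2: O-E = 10 → K
  i= 3: D-E = 25 → Z
  i= 4: S-P =  3 → D
  i= 5: I-R = 17 → R
  i= 6: P-F = 10 → K
  i= 7: N-O = 25 → Z
  i= 8: V-S =  3 → D
  i= 9: W-F = 17 → R
  i=10: U-K = 10 → K
  i=11: R-S = 25 → Z
  i=12: J-G =  3 → D
  i=13: T-C = 17 → R
  i=14: I-Y = 10 → K
  i=15: T-U = 25 → Z
  i=16: D-A =  3 → D
  shifts repeat with period 4: DRKZ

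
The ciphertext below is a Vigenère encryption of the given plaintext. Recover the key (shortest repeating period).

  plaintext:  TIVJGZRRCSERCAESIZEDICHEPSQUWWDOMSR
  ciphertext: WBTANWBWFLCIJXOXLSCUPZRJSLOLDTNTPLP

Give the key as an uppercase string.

DTYRHXKF

  i= 0: W-T =  3 → D
  i= 1: B-I = 19 → T
  i= 2: T-V = 24 → Y
  i= 3: A-J = 17 → R
  i= 4: N-G =  7 → H
  i= 5: W-Z = 23 → X
  i= 6: B-R = 10 → K
  i= 7: W-R =  5 → F
  i= 8: F-C =  3 → D
  i= 9: L-S = 19 → T
  i=10: C-E = 24 → Y
  i=11: I-R = 17 → R
  i=12: J-C =  7 → H
  i=13: X-A = 23 → X
  i=14: O-E = 10 → K
  i=15: X-S =  5 → F
  i=16: L-I =  3 → D
  i=17: S-Z = 19 → T
  i=18: C-E = 24 → Y
  i=19: U-D = 17 → R
  i=20: P-I =  7 → H
  i=21: Z-C = 23 → X
  i=22: R-H = 10 → K
  i=23: J-E =  5 → F
  i=24: S-P =  3 → D
  i=25: L-S = 19 → T
  i=26: O-Q = 24 → Y
  i=27: L-U = 17 → R
  i=28: D-W =  7 → H
  i=29: T-W = 23 → X
  i=30: N-D = 10 → K
  i=31: T-O =  5 → F
  i=32: P-M =  3 → D
  i=33: L-S = 19 → T
  i=34: P-R = 24 → Y
  shifts repeat with period 8: DTYRHXKF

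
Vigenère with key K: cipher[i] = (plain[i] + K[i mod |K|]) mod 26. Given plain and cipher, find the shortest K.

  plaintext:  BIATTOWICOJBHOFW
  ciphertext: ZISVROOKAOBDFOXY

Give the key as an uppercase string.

  i= 0: Z-B = 24 → Y
  i= 1: I-I =  0 → A
  i= 2: S-A = 18 → S
  i= 3: V-T =  2 → C
  i= 4: R-T = 24 → Y
  i= 5: O-O =  0 → A
  i= 6: O-W = 18 → S
  i= 7: K-I =  2 → C
  i= 8: A-C = 24 → Y
  i= 9: O-O =  0 → A
  i=10: B-J = 18 → S
  i=11: D-B =  2 → C
  i=12: F-H = 24 → Y
  i=13: O-O =  0 → A
  i=14: X-F = 18 → S
  i=15: Y-W =  2 → C
  shifts repeat with period 4: YASC

YASC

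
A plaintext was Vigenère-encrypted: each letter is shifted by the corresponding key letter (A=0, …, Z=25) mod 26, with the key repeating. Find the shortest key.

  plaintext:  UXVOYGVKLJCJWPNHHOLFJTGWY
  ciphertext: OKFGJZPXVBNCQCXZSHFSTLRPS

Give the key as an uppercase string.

  i= 0: O-U = 20 → U
  i= 1: K-X = 13 → N
  i= 2: F-V = 10 → K
  i= 3: G-O = 18 → S
  i= 4: J-Y = 11 → L
  i= 5: Z-G = 19 → T
  i= 6: P-V = 20 → U
  i= 7: X-K = 13 → N
  i= 8: V-L = 10 → K
  i= 9: B-J = 18 → S
  i=10: N-C = 11 → L
  i=11: C-J = 19 → T
  i=12: Q-W = 20 → U
  i=13: C-P = 13 → N
  i=14: X-N = 10 → K
  i=15: Z-H = 18 → S
  i=16: S-H = 11 → L
  i=17: H-O = 19 → T
  i=18: F-L = 20 → U
  i=19: S-F = 13 → N
  i=20: T-J = 10 → K
  i=21: L-T = 18 → S
  i=22: R-G = 11 → L
  i=23: P-W = 19 → T
  i=24: S-Y = 20 → U
  shifts repeat with period 6: UNKSLT

UNKSLT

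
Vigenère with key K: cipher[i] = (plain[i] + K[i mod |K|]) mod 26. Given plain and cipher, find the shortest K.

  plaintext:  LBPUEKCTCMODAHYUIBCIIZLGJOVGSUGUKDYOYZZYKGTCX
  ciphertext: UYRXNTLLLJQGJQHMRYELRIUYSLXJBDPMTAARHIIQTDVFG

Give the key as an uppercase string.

  i= 0: U-L =  9 → J
  i= 1: Y-B = 23 → X
  i= 2: R-P =  2 → C
  i= 3: X-U =  3 → D
  i= 4: N-E =  9 → J
  i= 5: T-K =  9 → J
  i= 6: L-C =  9 → J
  i= 7: L-T = 18 → S
  i= 8: L-C =  9 → J
  i= 9: J-M = 23 → X
  i=10: Q-O =  2 → C
  i=11: G-D =  3 → D
  i=12: J-A =  9 → J
  i=13: Q-H =  9 → J
  i=14: H-Y =  9 → J
  i=15: M-U = 18 → S
  i=16: R-I =  9 → J
  i=17: Y-B = 23 → X
  i=18: E-C =  2 → C
  i=19: L-I =  3 → D
  i=20: R-I =  9 → J
  i=21: I-Z =  9 → J
  i=22: U-L =  9 → J
  i=23: Y-G = 18 → S
  i=24: S-J =  9 → J
  i=25: L-O = 23 → X
  i=26: X-V =  2 → C
  i=27: J-G =  3 → D
  i=28: B-S =  9 → J
  i=29: D-U =  9 → J
  i=30: P-G =  9 → J
  i=31: M-U = 18 → S
  i=32: T-K =  9 → J
  i=33: A-D = 23 → X
  i=34: A-Y =  2 → C
  i=35: R-O =  3 → D
  i=36: H-Y =  9 → J
  i=37: I-Z =  9 → J
  i=38: I-Z =  9 → J
  i=39: Q-Y = 18 → S
  i=40: T-K =  9 → J
  i=41: D-G = 23 → X
  i=42: V-T =  2 → C
  i=43: F-C =  3 → D
  i=44: G-X =  9 → J
  shifts repeat with period 8: JXCDJJJS

JXCDJJJS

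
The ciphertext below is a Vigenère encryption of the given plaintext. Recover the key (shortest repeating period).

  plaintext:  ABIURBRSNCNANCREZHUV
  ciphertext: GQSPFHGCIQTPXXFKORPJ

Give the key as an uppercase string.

  i= 0: G-A =  6 → G
  i= 1: Q-B = 15 → P
  i= 2: S-I = 10 → K
  i= 3: P-U = 21 → V
  i= 4: F-R = 14 → O
  i= 5: H-B =  6 → G
  i= 6: G-R = 15 → P
  i= 7: C-S = 10 → K
  i= 8: I-N = 21 → V
  i= 9: Q-C = 14 → O
  i=10: T-N =  6 → G
  i=11: P-A = 15 → P
  i=12: X-N = 10 → K
  i=13: X-C = 21 → V
  i=14: F-R = 14 → O
  i=15: K-E =  6 → G
  i=16: O-Z = 15 → P
  i=17: R-H = 10 → K
  i=18: P-U = 21 → V
  i=19: J-V = 14 → O
  shifts repeat with period 5: GPKVO

GPKVO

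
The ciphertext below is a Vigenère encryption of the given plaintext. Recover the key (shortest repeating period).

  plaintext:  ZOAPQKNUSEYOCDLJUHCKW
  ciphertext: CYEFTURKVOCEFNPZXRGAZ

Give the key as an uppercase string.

DKEQ

  i= 0: C-Z =  3 → D
  i= 1: Y-O = 10 → K
  i= 2: E-A =  4 → E
  i= 3: F-P = 16 → Q
  i= 4: T-Q =  3 → D
  i= 5: U-K = 10 → K
  i= 6: R-N =  4 → E
  i= 7: K-U = 16 → Q
  i= 8: V-S =  3 → D
  i= 9: O-E = 10 → K
  i=10: C-Y =  4 → E
  i=11: E-O = 16 → Q
  i=12: F-C =  3 → D
  i=13: N-D = 10 → K
  i=14: P-L =  4 → E
  i=15: Z-J = 16 → Q
  i=16: X-U =  3 → D
  i=17: R-H = 10 → K
  i=18: G-C =  4 → E
  i=19: A-K = 16 → Q
  i=20: Z-W =  3 → D
  shifts repeat with period 4: DKEQ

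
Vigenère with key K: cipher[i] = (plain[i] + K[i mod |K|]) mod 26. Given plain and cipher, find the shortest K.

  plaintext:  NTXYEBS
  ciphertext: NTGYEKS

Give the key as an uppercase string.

AAJ

  i= 0: N-N =  0 → A
  i= 1: T-T =  0 → A
  i= 2: G-X =  9 → J
  i= 3: Y-Y =  0 → A
  i= 4: E-E =  0 → A
  i= 5: K-B =  9 → J
  i= 6: S-S =  0 → A
  shifts repeat with period 3: AAJ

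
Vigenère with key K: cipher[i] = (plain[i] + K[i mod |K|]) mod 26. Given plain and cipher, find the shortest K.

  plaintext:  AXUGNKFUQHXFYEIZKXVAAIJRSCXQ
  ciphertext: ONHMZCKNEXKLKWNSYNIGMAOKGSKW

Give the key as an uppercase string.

  i= 0: O-A = 14 → O
  i= 1: N-X = 16 → Q
  i= 2: H-U = 13 → N
  i= 3: M-G =  6 → G
  i= 4: Z-N = 12 → M
  i= 5: C-K = 18 → S
  i= 6: K-F =  5 → F
  i= 7: N-U = 19 → T
  i= 8: E-Q = 14 → O
  i= 9: X-H = 16 → Q
  i=10: K-X = 13 → N
  i=11: L-F =  6 → G
  i=12: K-Y = 12 → M
  i=13: W-E = 18 → S
  i=14: N-I =  5 → F
  i=15: S-Z = 19 → T
  i=16: Y-K = 14 → O
  i=17: N-X = 16 → Q
  i=18: I-V = 13 → N
  i=19: G-A =  6 → G
  i=20: M-A = 12 → M
  i=21: A-I = 18 → S
  i=22: O-J =  5 → F
  i=23: K-R = 19 → T
  i=24: G-S = 14 → O
  i=25: S-C = 16 → Q
  i=26: K-X = 13 → N
  i=27: W-Q =  6 → G
  shifts repeat with period 8: OQNGMSFT

OQNGMSFT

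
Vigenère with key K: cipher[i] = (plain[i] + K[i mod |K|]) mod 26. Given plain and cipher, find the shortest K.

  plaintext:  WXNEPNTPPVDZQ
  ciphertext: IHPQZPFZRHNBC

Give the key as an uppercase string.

  i= 0: I-W = 12 → M
  i= 1: H-X = 10 → K
  i= 2: P-N =  2 → C
  i= 3: Q-E = 12 → M
  i= 4: Z-P = 10 → K
  i= 5: P-N =  2 → C
  i= 6: F-T = 12 → M
  i= 7: Z-P = 10 → K
  i= 8: R-P =  2 → C
  i= 9: H-V = 12 → M
  i=10: N-D = 10 → K
  i=11: B-Z =  2 → C
  i=12: C-Q = 12 → M
  shifts repeat with period 3: MKC

MKC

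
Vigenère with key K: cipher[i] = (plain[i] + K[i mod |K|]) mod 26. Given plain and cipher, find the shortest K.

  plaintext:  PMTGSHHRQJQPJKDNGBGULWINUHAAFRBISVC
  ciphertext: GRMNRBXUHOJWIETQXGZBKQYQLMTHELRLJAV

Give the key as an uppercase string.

  i= 0: G-P = 17 → R
  i= 1: R-M =  5 → F
  i= 2: M-T = 19 → T
  i= 3: N-G =  7 → H
  i= 4: R-S = 25 → Z
  i= 5: B-H = 20 → U
  i= 6: X-H = 16 → Q
  i= 7: U-R =  3 → D
  i= 8: H-Q = 17 → R
  i= 9: O-J =  5 → F
  i=10: J-Q = 19 → T
  i=11: W-P =  7 → H
  i=12: I-J = 25 → Z
  i=13: E-K = 20 → U
  i=14: T-D = 16 → Q
  i=15: Q-N =  3 → D
  i=16: X-G = 17 → R
  i=17: G-B =  5 → F
  i=18: Z-G = 19 → T
  i=19: B-U =  7 → H
  i=20: K-L = 25 → Z
  i=21: Q-W = 20 → U
  i=22: Y-I = 16 → Q
  i=23: Q-N =  3 → D
  i=24: L-U = 17 → R
  i=25: M-H =  5 → F
  i=26: T-A = 19 → T
  i=27: H-A =  7 → H
  i=28: E-F = 25 → Z
  i=29: L-R = 20 → U
  i=30: R-B = 16 → Q
  i=31: L-I =  3 → D
  i=32: J-S = 17 → R
  i=33: A-V =  5 → F
  i=34: V-C = 19 → T
  shifts repeat with period 8: RFTHZUQD

RFTHZUQD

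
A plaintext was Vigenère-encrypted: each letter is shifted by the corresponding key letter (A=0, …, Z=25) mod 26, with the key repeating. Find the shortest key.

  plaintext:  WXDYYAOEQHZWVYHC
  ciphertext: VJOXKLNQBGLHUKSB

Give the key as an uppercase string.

ZML

  i= 0: V-W = 25 → Z
  i= 1: J-X = 12 → M
  i= 2: O-D = 11 → L
  i= 3: X-Y = 25 → Z
  i= 4: K-Y = 12 → M
  i= 5: L-A = 11 → L
  i= 6: N-O = 25 → Z
  i= 7: Q-E = 12 → M
  i= 8: B-Q = 11 → L
  i= 9: G-H = 25 → Z
  i=10: L-Z = 12 → M
  i=11: H-W = 11 → L
  i=12: U-V = 25 → Z
  i=13: K-Y = 12 → M
  i=14: S-H = 11 → L
  i=15: B-C = 25 → Z
  shifts repeat with period 3: ZML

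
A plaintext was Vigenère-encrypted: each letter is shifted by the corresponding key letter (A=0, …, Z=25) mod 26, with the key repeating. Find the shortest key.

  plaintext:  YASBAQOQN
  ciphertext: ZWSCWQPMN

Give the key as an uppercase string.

  i= 0: Z-Y =  1 → B
  i= 1: W-A = 22 → W
  i= 2: S-S =  0 → A
  i= 3: C-B =  1 → B
  i= 4: W-A = 22 → W
  i= 5: Q-Q =  0 → A
  i= 6: P-O =  1 → B
  i= 7: M-Q = 22 → W
  i= 8: N-N =  0 → A
  shifts repeat with period 3: BWA

BWA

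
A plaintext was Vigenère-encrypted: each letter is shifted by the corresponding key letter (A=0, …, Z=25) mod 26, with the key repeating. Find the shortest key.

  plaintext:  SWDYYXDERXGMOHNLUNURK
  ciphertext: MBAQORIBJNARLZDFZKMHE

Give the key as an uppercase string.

UFXSQ

  i= 0: M-S = 20 → U
  i= 1: B-W =  5 → F
  i= 2: A-D = 23 → X
  i= 3: Q-Y = 18 → S
  i= 4: O-Y = 16 → Q
  i= 5: R-X = 20 → U
  i= 6: I-D =  5 → F
  i= 7: B-E = 23 → X
  i= 8: J-R = 18 → S
  i= 9: N-X = 16 → Q
  i=10: A-G = 20 → U
  i=11: R-M =  5 → F
  i=12: L-O = 23 → X
  i=13: Z-H = 18 → S
  i=14: D-N = 16 → Q
  i=15: F-L = 20 → U
  i=16: Z-U =  5 → F
  i=17: K-N = 23 → X
  i=18: M-U = 18 → S
  i=19: H-R = 16 → Q
  i=20: E-K = 20 → U
  shifts repeat with period 5: UFXSQ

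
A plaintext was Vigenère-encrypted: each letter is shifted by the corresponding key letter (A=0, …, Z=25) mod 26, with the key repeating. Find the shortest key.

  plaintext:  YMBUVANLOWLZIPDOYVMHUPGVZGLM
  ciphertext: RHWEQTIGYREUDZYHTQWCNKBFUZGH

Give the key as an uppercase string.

  i= 0: R-Y = 19 → T
  i= 1: H-M = 21 → V
  i= 2: W-B = 21 → V
  i= 3: E-U = 10 → K
  i= 4: Q-V = 21 → V
  i= 5: T-A = 19 → T
  i= 6: I-N = 21 → V
  i= 7: G-L = 21 → V
  i= 8: Y-O = 10 → K
  i= 9: R-W = 21 → V
  i=10: E-L = 19 → T
  i=11: U-Z = 21 → V
  i=12: D-I = 21 → V
  i=13: Z-P = 10 → K
  i=14: Y-D = 21 → V
  i=15: H-O = 19 → T
  i=16: T-Y = 21 → V
  i=17: Q-V = 21 → V
  i=18: W-M = 10 → K
  i=19: C-H = 21 → V
  i=20: N-U = 19 → T
  i=21: K-P = 21 → V
  i=22: B-G = 21 → V
  i=23: F-V = 10 → K
  i=24: U-Z = 21 → V
  i=25: Z-G = 19 → T
  i=26: G-L = 21 → V
  i=27: H-M = 21 → V
  shifts repeat with period 5: TVVKV

TVVKV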